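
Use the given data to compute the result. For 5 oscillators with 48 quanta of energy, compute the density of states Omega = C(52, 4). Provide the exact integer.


Step 1: Use binomial coefficient C(52, 4)
Step 2: Numerator = 52! / 48!
Step 3: Denominator = 4!
Step 4: Omega = 270725

270725


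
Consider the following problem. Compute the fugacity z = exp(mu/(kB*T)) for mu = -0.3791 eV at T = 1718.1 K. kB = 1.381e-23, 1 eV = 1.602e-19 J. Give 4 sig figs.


Step 1: Convert mu to Joules: -0.3791*1.602e-19 = -6.073e-20 J
Step 2: kB*T = 1.381e-23*1718.1 = 2.373e-20 J
Step 3: mu/(kB*T) = -2.56
Step 4: z = exp(-2.56) = 0.07733

0.07733


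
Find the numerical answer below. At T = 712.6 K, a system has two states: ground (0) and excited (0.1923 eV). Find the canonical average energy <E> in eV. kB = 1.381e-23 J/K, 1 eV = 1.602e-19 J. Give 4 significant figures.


Step 1: beta*E = 0.1923*1.602e-19/(1.381e-23*712.6) = 3.13
Step 2: exp(-beta*E) = 0.0437
Step 3: <E> = 0.1923*0.0437/(1+0.0437) = 0.008052 eV

0.008052


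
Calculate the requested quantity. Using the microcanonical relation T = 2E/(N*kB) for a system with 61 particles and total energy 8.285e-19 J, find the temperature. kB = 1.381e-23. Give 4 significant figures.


Step 1: Numerator = 2*E = 2*8.285e-19 = 1.657e-18 J
Step 2: Denominator = N*kB = 61*1.381e-23 = 8.424e-22
Step 3: T = 1.657e-18 / 8.424e-22 = 1967 K

1967


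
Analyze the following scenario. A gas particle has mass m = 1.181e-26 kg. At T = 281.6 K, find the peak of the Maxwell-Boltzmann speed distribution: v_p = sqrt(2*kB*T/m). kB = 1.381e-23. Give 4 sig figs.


Step 1: Numerator = 2*kB*T = 2*1.381e-23*281.6 = 7.778e-21
Step 2: Ratio = 7.778e-21 / 1.181e-26 = 6.586e+05
Step 3: v_p = sqrt(6.586e+05) = 811.5 m/s

811.5


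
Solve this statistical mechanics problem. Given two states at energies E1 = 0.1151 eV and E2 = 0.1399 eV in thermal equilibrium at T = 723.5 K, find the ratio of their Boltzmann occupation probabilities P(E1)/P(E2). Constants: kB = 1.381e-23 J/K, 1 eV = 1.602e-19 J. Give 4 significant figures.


Step 1: Compute energy difference dE = E1 - E2 = 0.1151 - 0.1399 = -0.0248 eV
Step 2: Convert to Joules: dE_J = -0.0248 * 1.602e-19 = -3.973e-21 J
Step 3: Compute exponent = -dE_J / (kB * T) = -(-3.973e-21) / (1.381e-23 * 723.5) = 0.3976
Step 4: P(E1)/P(E2) = exp(0.3976) = 1.488

1.488


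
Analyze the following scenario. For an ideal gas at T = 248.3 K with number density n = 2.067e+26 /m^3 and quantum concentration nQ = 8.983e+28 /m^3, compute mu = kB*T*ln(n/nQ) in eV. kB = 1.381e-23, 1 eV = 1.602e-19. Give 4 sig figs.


Step 1: n/nQ = 2.067e+26/8.983e+28 = 0.002301
Step 2: ln(n/nQ) = -6.074
Step 3: mu = kB*T*ln(n/nQ) = 3.429e-21*-6.074 = -2.083e-20 J
Step 4: Convert to eV: -2.083e-20/1.602e-19 = -0.13 eV

-0.13


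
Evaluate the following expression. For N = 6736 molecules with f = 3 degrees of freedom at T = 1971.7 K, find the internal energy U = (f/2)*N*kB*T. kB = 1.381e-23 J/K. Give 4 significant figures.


Step 1: f/2 = 3/2 = 1.5
Step 2: N*kB*T = 6736*1.381e-23*1971.7 = 1.834e-16
Step 3: U = 1.5 * 1.834e-16 = 2.751e-16 J

2.751e-16


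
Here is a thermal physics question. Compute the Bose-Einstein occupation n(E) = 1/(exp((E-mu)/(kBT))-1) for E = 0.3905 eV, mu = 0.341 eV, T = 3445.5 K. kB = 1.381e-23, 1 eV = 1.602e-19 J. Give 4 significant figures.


Step 1: (E - mu) = 0.0495 eV
Step 2: x = (E-mu)*eV/(kB*T) = 0.0495*1.602e-19/(1.381e-23*3445.5) = 0.1667
Step 3: exp(x) = 1.181
Step 4: n = 1/(exp(x)-1) = 5.514

5.514


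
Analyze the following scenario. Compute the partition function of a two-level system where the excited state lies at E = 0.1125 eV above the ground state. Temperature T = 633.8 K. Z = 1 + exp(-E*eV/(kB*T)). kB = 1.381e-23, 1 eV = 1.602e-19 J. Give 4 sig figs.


Step 1: Compute beta*E = E*eV/(kB*T) = 0.1125*1.602e-19/(1.381e-23*633.8) = 2.059
Step 2: exp(-beta*E) = exp(-2.059) = 0.1276
Step 3: Z = 1 + 0.1276 = 1.128

1.128


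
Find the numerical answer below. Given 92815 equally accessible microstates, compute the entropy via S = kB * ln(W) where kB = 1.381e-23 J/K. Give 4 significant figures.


Step 1: ln(W) = ln(92815) = 11.44
Step 2: S = kB * ln(W) = 1.381e-23 * 11.44
Step 3: S = 1.58e-22 J/K

1.58e-22


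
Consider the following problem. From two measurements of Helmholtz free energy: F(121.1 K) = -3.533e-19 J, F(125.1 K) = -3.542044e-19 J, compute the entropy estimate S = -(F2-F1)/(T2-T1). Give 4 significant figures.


Step 1: dF = F2 - F1 = -3.542044e-19 - (-3.533e-19) = -9.044e-22 J
Step 2: dT = T2 - T1 = 125.1 - 121.1 = 4 K
Step 3: S = -dF/dT = -(-9.044e-22)/4 = 2.261e-22 J/K

2.261e-22


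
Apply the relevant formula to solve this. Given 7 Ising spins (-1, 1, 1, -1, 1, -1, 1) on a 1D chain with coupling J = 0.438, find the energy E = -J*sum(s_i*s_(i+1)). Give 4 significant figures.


Step 1: Nearest-neighbor products: -1, 1, -1, -1, -1, -1
Step 2: Sum of products = -4
Step 3: E = -0.438 * -4 = 1.752

1.752


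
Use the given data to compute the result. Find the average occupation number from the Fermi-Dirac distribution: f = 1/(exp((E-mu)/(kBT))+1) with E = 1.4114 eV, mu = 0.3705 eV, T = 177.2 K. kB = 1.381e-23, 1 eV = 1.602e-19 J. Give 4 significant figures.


Step 1: (E - mu) = 1.4114 - 0.3705 = 1.041 eV
Step 2: Convert: (E-mu)*eV = 1.668e-19 J
Step 3: x = (E-mu)*eV/(kB*T) = 68.14
Step 4: f = 1/(exp(68.14)+1) = 2.549e-30

2.549e-30


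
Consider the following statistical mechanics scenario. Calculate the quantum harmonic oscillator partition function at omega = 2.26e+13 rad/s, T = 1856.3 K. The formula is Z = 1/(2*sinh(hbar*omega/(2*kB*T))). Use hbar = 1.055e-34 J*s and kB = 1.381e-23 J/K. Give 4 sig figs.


Step 1: Compute x = hbar*omega/(kB*T) = 1.055e-34*2.26e+13/(1.381e-23*1856.3) = 0.09301
Step 2: x/2 = 0.0465
Step 3: sinh(x/2) = 0.04652
Step 4: Z = 1/(2*0.04652) = 10.75

10.75


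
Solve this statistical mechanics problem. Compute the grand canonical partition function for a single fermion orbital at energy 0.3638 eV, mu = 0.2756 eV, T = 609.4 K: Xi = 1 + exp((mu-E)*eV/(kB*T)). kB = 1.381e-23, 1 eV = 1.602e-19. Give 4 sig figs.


Step 1: (mu - E) = 0.2756 - 0.3638 = -0.0882 eV
Step 2: x = (mu-E)*eV/(kB*T) = -0.0882*1.602e-19/(1.381e-23*609.4) = -1.679
Step 3: exp(x) = 0.1866
Step 4: Xi = 1 + 0.1866 = 1.187

1.187


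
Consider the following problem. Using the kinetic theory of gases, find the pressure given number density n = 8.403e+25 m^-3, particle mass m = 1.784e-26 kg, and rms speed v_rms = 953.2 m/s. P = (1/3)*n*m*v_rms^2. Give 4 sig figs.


Step 1: v_rms^2 = 953.2^2 = 9.086e+05
Step 2: n*m = 8.403e+25*1.784e-26 = 1.499
Step 3: P = (1/3)*1.499*9.086e+05 = 4.54e+05 Pa

4.54e+05


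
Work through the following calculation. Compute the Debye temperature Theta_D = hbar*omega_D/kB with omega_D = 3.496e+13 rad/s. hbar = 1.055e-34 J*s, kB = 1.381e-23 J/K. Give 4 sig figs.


Step 1: hbar*omega_D = 1.055e-34 * 3.496e+13 = 3.688e-21 J
Step 2: Theta_D = 3.688e-21 / 1.381e-23
Step 3: Theta_D = 267.1 K

267.1


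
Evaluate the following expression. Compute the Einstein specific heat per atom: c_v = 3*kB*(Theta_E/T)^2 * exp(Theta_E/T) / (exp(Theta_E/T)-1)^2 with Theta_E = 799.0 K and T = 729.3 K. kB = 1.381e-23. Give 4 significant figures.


Step 1: x = Theta_E/T = 799.0/729.3 = 1.096
Step 2: x^2 = 1.2
Step 3: exp(x) = 2.991
Step 4: c_v = 3*1.381e-23*1.2*2.991/(2.991-1)^2 = 3.752e-23

3.752e-23


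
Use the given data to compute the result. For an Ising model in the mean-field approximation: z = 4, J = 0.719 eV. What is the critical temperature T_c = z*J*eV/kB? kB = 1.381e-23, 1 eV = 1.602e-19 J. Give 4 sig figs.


Step 1: z*J = 4*0.719 = 2.876 eV
Step 2: Convert to Joules: 2.876*1.602e-19 = 4.607e-19 J
Step 3: T_c = 4.607e-19 / 1.381e-23 = 3.336e+04 K

3.336e+04


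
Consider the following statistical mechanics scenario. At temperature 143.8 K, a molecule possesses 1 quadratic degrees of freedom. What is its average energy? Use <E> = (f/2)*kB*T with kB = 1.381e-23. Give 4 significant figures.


Step 1: f/2 = 1/2 = 0.5
Step 2: kB*T = 1.381e-23 * 143.8 = 1.986e-21
Step 3: <E> = 0.5 * 1.986e-21 = 9.929e-22 J

9.929e-22


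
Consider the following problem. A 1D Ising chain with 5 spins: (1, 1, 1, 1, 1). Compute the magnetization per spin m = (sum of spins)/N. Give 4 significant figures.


Step 1: Count up spins (+1): 5, down spins (-1): 0
Step 2: Total magnetization M = 5 - 0 = 5
Step 3: m = M/N = 5/5 = 1

1


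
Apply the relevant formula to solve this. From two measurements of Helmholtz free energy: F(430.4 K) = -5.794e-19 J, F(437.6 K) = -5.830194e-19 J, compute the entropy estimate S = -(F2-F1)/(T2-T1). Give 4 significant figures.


Step 1: dF = F2 - F1 = -5.830194e-19 - (-5.794e-19) = -3.6194e-21 J
Step 2: dT = T2 - T1 = 437.6 - 430.4 = 7.2 K
Step 3: S = -dF/dT = -(-3.6194e-21)/7.2 = 5.027e-22 J/K

5.027e-22


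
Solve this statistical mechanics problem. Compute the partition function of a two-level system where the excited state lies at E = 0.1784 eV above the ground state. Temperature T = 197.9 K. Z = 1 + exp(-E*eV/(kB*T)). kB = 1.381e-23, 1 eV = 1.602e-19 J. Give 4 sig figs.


Step 1: Compute beta*E = E*eV/(kB*T) = 0.1784*1.602e-19/(1.381e-23*197.9) = 10.46
Step 2: exp(-beta*E) = exp(-10.46) = 2.874e-05
Step 3: Z = 1 + 2.874e-05 = 1

1


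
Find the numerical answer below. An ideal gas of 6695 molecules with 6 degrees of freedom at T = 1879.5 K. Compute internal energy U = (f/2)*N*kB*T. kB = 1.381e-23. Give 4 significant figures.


Step 1: f/2 = 6/2 = 3.0
Step 2: N*kB*T = 6695*1.381e-23*1879.5 = 1.738e-16
Step 3: U = 3.0 * 1.738e-16 = 5.213e-16 J

5.213e-16


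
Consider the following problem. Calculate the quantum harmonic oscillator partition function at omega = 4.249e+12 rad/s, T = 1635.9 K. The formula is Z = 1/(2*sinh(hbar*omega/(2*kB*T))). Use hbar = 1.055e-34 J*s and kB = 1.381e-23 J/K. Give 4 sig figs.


Step 1: Compute x = hbar*omega/(kB*T) = 1.055e-34*4.249e+12/(1.381e-23*1635.9) = 0.01984
Step 2: x/2 = 0.009921
Step 3: sinh(x/2) = 0.009921
Step 4: Z = 1/(2*0.009921) = 50.4

50.4


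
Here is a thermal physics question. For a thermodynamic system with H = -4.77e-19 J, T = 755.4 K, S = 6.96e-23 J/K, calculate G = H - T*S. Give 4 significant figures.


Step 1: T*S = 755.4 * 6.96e-23 = 5.258e-20 J
Step 2: G = H - T*S = -4.77e-19 - 5.258e-20
Step 3: G = -5.296e-19 J

-5.296e-19


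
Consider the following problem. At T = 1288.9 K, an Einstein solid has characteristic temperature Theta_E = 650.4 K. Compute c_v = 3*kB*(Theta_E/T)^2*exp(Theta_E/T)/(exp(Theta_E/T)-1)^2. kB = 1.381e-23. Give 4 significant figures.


Step 1: x = Theta_E/T = 650.4/1288.9 = 0.5046
Step 2: x^2 = 0.2546
Step 3: exp(x) = 1.656
Step 4: c_v = 3*1.381e-23*0.2546*1.656/(1.656-1)^2 = 4.056e-23

4.056e-23


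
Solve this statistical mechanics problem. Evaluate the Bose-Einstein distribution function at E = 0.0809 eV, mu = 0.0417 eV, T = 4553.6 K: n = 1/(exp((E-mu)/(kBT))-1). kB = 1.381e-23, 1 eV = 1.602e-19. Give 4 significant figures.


Step 1: (E - mu) = 0.0392 eV
Step 2: x = (E-mu)*eV/(kB*T) = 0.0392*1.602e-19/(1.381e-23*4553.6) = 0.09986
Step 3: exp(x) = 1.105
Step 4: n = 1/(exp(x)-1) = 9.522

9.522


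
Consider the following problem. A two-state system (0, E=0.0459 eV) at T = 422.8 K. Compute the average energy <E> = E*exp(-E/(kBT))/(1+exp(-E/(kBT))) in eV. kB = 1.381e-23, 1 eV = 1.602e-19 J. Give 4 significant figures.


Step 1: beta*E = 0.0459*1.602e-19/(1.381e-23*422.8) = 1.259
Step 2: exp(-beta*E) = 0.2838
Step 3: <E> = 0.0459*0.2838/(1+0.2838) = 0.01015 eV

0.01015


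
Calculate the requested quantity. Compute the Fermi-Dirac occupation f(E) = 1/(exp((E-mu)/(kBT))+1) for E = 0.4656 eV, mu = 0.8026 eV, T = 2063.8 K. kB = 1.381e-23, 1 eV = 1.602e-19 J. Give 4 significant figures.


Step 1: (E - mu) = 0.4656 - 0.8026 = -0.337 eV
Step 2: Convert: (E-mu)*eV = -5.399e-20 J
Step 3: x = (E-mu)*eV/(kB*T) = -1.894
Step 4: f = 1/(exp(-1.894)+1) = 0.8692

0.8692


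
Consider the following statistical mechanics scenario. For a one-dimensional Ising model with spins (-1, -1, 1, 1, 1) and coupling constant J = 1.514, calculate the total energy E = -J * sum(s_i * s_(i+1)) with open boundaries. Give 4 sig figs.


Step 1: Nearest-neighbor products: 1, -1, 1, 1
Step 2: Sum of products = 2
Step 3: E = -1.514 * 2 = -3.028

-3.028


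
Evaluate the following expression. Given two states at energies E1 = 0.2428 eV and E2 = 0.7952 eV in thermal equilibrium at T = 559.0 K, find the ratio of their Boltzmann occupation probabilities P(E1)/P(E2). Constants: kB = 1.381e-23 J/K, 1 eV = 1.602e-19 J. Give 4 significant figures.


Step 1: Compute energy difference dE = E1 - E2 = 0.2428 - 0.7952 = -0.5524 eV
Step 2: Convert to Joules: dE_J = -0.5524 * 1.602e-19 = -8.849e-20 J
Step 3: Compute exponent = -dE_J / (kB * T) = -(-8.849e-20) / (1.381e-23 * 559.0) = 11.46
Step 4: P(E1)/P(E2) = exp(11.46) = 9.516e+04

9.516e+04


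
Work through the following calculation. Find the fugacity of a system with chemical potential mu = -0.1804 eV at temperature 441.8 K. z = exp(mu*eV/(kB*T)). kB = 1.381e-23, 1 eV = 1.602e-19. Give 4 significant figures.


Step 1: Convert mu to Joules: -0.1804*1.602e-19 = -2.89e-20 J
Step 2: kB*T = 1.381e-23*441.8 = 6.101e-21 J
Step 3: mu/(kB*T) = -4.737
Step 4: z = exp(-4.737) = 0.008767

0.008767


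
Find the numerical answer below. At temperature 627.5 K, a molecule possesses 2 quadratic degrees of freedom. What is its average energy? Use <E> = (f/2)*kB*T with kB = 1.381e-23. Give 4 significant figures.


Step 1: f/2 = 2/2 = 1
Step 2: kB*T = 1.381e-23 * 627.5 = 8.666e-21
Step 3: <E> = 1 * 8.666e-21 = 8.666e-21 J

8.666e-21


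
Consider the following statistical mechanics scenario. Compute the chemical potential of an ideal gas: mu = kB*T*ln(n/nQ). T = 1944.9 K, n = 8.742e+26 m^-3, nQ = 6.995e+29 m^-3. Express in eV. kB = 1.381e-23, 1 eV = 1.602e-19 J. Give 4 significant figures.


Step 1: n/nQ = 8.742e+26/6.995e+29 = 0.00125
Step 2: ln(n/nQ) = -6.685
Step 3: mu = kB*T*ln(n/nQ) = 2.686e-20*-6.685 = -1.795e-19 J
Step 4: Convert to eV: -1.795e-19/1.602e-19 = -1.121 eV

-1.121


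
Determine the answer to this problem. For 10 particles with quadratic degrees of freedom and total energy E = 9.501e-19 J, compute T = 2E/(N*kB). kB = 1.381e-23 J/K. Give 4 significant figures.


Step 1: Numerator = 2*E = 2*9.501e-19 = 1.9e-18 J
Step 2: Denominator = N*kB = 10*1.381e-23 = 1.381e-22
Step 3: T = 1.9e-18 / 1.381e-22 = 1.376e+04 K

1.376e+04


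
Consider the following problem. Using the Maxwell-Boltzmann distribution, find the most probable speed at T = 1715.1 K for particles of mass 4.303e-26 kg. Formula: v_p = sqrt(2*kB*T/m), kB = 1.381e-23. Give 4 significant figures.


Step 1: Numerator = 2*kB*T = 2*1.381e-23*1715.1 = 4.737e-20
Step 2: Ratio = 4.737e-20 / 4.303e-26 = 1.101e+06
Step 3: v_p = sqrt(1.101e+06) = 1049 m/s

1049


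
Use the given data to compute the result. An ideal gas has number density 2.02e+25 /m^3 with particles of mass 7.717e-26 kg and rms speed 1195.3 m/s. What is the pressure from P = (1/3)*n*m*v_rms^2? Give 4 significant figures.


Step 1: v_rms^2 = 1195.3^2 = 1.429e+06
Step 2: n*m = 2.02e+25*7.717e-26 = 1.559
Step 3: P = (1/3)*1.559*1.429e+06 = 7.424e+05 Pa

7.424e+05


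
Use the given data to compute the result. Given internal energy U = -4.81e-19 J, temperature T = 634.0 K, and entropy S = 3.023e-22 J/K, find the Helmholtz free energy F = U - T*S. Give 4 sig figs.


Step 1: T*S = 634.0 * 3.023e-22 = 1.917e-19 J
Step 2: F = U - T*S = -4.81e-19 - 1.917e-19
Step 3: F = -6.727e-19 J

-6.727e-19


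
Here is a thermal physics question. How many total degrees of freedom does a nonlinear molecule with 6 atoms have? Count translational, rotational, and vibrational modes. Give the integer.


Step 1: Translational DOF = 3
Step 2: Rotational DOF (nonlinear) = 3
Step 3: Vibrational DOF = 3*6 - 6 = 12
Step 4: Total = 3 + 3 + 12 = 18

18


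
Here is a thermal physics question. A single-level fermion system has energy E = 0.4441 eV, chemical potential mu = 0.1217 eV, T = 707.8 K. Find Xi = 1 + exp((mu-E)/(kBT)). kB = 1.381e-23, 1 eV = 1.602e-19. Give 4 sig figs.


Step 1: (mu - E) = 0.1217 - 0.4441 = -0.3224 eV
Step 2: x = (mu-E)*eV/(kB*T) = -0.3224*1.602e-19/(1.381e-23*707.8) = -5.284
Step 3: exp(x) = 0.005073
Step 4: Xi = 1 + 0.005073 = 1.005

1.005


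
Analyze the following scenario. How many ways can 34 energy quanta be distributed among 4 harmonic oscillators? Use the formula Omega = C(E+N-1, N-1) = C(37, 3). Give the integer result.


Step 1: Use binomial coefficient C(37, 3)
Step 2: Numerator = 37! / 34!
Step 3: Denominator = 3!
Step 4: Omega = 7770

7770


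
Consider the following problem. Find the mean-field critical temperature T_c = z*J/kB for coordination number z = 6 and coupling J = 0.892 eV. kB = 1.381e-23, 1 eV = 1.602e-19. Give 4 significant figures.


Step 1: z*J = 6*0.892 = 5.352 eV
Step 2: Convert to Joules: 5.352*1.602e-19 = 8.574e-19 J
Step 3: T_c = 8.574e-19 / 1.381e-23 = 6.208e+04 K

6.208e+04


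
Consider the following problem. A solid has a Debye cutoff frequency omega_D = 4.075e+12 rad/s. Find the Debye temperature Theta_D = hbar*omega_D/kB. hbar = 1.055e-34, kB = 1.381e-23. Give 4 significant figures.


Step 1: hbar*omega_D = 1.055e-34 * 4.075e+12 = 4.299e-22 J
Step 2: Theta_D = 4.299e-22 / 1.381e-23
Step 3: Theta_D = 31.13 K

31.13


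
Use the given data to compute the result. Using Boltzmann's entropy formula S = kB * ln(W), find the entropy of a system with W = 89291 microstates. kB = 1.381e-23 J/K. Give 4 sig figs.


Step 1: ln(W) = ln(89291) = 11.4
Step 2: S = kB * ln(W) = 1.381e-23 * 11.4
Step 3: S = 1.574e-22 J/K

1.574e-22


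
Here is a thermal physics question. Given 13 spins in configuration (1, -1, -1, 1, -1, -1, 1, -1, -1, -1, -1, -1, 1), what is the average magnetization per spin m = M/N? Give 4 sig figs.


Step 1: Count up spins (+1): 4, down spins (-1): 9
Step 2: Total magnetization M = 4 - 9 = -5
Step 3: m = M/N = -5/13 = -0.3846

-0.3846


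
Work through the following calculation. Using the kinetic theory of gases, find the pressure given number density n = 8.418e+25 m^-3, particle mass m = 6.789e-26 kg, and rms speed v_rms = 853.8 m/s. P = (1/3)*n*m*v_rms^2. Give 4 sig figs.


Step 1: v_rms^2 = 853.8^2 = 7.29e+05
Step 2: n*m = 8.418e+25*6.789e-26 = 5.715
Step 3: P = (1/3)*5.715*7.29e+05 = 1.389e+06 Pa

1.389e+06


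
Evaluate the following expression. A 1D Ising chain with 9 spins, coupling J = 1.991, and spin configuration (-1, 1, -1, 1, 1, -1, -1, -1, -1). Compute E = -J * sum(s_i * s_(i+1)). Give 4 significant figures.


Step 1: Nearest-neighbor products: -1, -1, -1, 1, -1, 1, 1, 1
Step 2: Sum of products = 0
Step 3: E = -1.991 * 0 = 0

0


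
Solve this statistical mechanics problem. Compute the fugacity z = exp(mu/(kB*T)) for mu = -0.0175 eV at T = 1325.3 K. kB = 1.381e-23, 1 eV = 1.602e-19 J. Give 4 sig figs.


Step 1: Convert mu to Joules: -0.0175*1.602e-19 = -2.804e-21 J
Step 2: kB*T = 1.381e-23*1325.3 = 1.83e-20 J
Step 3: mu/(kB*T) = -0.1532
Step 4: z = exp(-0.1532) = 0.858

0.858


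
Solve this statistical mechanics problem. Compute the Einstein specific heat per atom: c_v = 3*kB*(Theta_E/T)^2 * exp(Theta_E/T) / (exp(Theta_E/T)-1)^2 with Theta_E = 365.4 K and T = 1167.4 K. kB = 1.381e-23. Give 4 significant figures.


Step 1: x = Theta_E/T = 365.4/1167.4 = 0.313
Step 2: x^2 = 0.09797
Step 3: exp(x) = 1.368
Step 4: c_v = 3*1.381e-23*0.09797*1.368/(1.368-1)^2 = 4.109e-23

4.109e-23


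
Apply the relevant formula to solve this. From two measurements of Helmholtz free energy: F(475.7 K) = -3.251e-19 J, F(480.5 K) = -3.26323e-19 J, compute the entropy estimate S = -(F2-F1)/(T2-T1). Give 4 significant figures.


Step 1: dF = F2 - F1 = -3.26323e-19 - (-3.251e-19) = -1.223e-21 J
Step 2: dT = T2 - T1 = 480.5 - 475.7 = 4.8 K
Step 3: S = -dF/dT = -(-1.223e-21)/4.8 = 2.548e-22 J/K

2.548e-22


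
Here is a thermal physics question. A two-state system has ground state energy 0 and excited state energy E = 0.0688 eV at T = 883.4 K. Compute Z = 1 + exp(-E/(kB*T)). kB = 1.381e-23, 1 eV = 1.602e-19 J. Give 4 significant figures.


Step 1: Compute beta*E = E*eV/(kB*T) = 0.0688*1.602e-19/(1.381e-23*883.4) = 0.9034
Step 2: exp(-beta*E) = exp(-0.9034) = 0.4052
Step 3: Z = 1 + 0.4052 = 1.405

1.405


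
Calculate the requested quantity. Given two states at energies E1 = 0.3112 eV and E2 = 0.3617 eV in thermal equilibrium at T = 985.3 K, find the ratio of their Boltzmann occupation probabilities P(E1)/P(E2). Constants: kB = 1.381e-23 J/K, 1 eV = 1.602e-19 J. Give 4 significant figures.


Step 1: Compute energy difference dE = E1 - E2 = 0.3112 - 0.3617 = -0.0505 eV
Step 2: Convert to Joules: dE_J = -0.0505 * 1.602e-19 = -8.09e-21 J
Step 3: Compute exponent = -dE_J / (kB * T) = -(-8.09e-21) / (1.381e-23 * 985.3) = 0.5946
Step 4: P(E1)/P(E2) = exp(0.5946) = 1.812

1.812


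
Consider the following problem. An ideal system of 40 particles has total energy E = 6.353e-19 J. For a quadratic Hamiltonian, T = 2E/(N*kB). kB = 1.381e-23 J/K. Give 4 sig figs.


Step 1: Numerator = 2*E = 2*6.353e-19 = 1.271e-18 J
Step 2: Denominator = N*kB = 40*1.381e-23 = 5.524e-22
Step 3: T = 1.271e-18 / 5.524e-22 = 2300 K

2300


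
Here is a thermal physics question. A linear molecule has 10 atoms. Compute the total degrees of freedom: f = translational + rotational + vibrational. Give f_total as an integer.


Step 1: Translational DOF = 3
Step 2: Rotational DOF (linear) = 2
Step 3: Vibrational DOF = 3*10 - 5 = 25
Step 4: Total = 3 + 2 + 25 = 30

30


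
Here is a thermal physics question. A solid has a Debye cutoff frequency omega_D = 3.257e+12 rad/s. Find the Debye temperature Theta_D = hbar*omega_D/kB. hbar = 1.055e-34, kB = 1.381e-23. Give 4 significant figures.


Step 1: hbar*omega_D = 1.055e-34 * 3.257e+12 = 3.436e-22 J
Step 2: Theta_D = 3.436e-22 / 1.381e-23
Step 3: Theta_D = 24.88 K

24.88


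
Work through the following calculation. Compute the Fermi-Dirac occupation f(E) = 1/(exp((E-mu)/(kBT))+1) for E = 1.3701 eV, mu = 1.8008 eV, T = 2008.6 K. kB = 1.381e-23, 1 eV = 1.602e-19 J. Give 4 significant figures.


Step 1: (E - mu) = 1.3701 - 1.8008 = -0.4307 eV
Step 2: Convert: (E-mu)*eV = -6.9e-20 J
Step 3: x = (E-mu)*eV/(kB*T) = -2.487
Step 4: f = 1/(exp(-2.487)+1) = 0.9233

0.9233


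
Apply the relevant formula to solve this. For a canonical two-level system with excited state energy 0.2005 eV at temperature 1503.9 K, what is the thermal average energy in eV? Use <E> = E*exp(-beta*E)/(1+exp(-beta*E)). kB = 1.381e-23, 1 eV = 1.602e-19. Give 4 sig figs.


Step 1: beta*E = 0.2005*1.602e-19/(1.381e-23*1503.9) = 1.547
Step 2: exp(-beta*E) = 0.213
Step 3: <E> = 0.2005*0.213/(1+0.213) = 0.0352 eV

0.0352


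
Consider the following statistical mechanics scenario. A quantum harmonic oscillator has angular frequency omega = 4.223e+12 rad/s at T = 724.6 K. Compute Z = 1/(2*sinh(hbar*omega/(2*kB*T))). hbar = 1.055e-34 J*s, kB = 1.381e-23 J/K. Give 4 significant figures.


Step 1: Compute x = hbar*omega/(kB*T) = 1.055e-34*4.223e+12/(1.381e-23*724.6) = 0.04452
Step 2: x/2 = 0.02226
Step 3: sinh(x/2) = 0.02226
Step 4: Z = 1/(2*0.02226) = 22.46

22.46


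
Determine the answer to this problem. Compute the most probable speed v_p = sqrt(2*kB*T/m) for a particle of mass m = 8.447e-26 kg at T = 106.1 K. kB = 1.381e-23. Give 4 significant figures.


Step 1: Numerator = 2*kB*T = 2*1.381e-23*106.1 = 2.93e-21
Step 2: Ratio = 2.93e-21 / 8.447e-26 = 3.469e+04
Step 3: v_p = sqrt(3.469e+04) = 186.3 m/s

186.3


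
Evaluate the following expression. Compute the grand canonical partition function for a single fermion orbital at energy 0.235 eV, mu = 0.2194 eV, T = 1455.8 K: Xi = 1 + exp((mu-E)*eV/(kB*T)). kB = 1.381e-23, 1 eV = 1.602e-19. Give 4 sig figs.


Step 1: (mu - E) = 0.2194 - 0.235 = -0.0156 eV
Step 2: x = (mu-E)*eV/(kB*T) = -0.0156*1.602e-19/(1.381e-23*1455.8) = -0.1243
Step 3: exp(x) = 0.8831
Step 4: Xi = 1 + 0.8831 = 1.883

1.883


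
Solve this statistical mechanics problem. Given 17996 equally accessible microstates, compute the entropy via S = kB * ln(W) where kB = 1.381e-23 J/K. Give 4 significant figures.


Step 1: ln(W) = ln(17996) = 9.798
Step 2: S = kB * ln(W) = 1.381e-23 * 9.798
Step 3: S = 1.353e-22 J/K

1.353e-22


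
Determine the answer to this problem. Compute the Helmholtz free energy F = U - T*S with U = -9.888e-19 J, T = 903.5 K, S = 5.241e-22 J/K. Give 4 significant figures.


Step 1: T*S = 903.5 * 5.241e-22 = 4.735e-19 J
Step 2: F = U - T*S = -9.888e-19 - 4.735e-19
Step 3: F = -1.462e-18 J

-1.462e-18


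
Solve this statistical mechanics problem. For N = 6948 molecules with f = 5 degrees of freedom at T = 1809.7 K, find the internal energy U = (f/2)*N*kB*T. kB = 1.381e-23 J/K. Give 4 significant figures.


Step 1: f/2 = 5/2 = 2.5
Step 2: N*kB*T = 6948*1.381e-23*1809.7 = 1.736e-16
Step 3: U = 2.5 * 1.736e-16 = 4.341e-16 J

4.341e-16


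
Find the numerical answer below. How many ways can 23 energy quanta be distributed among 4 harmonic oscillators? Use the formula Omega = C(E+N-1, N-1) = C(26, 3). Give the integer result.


Step 1: Use binomial coefficient C(26, 3)
Step 2: Numerator = 26! / 23!
Step 3: Denominator = 3!
Step 4: Omega = 2600

2600


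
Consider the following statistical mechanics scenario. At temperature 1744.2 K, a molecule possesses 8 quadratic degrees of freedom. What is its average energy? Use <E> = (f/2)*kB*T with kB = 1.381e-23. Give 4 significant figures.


Step 1: f/2 = 8/2 = 4
Step 2: kB*T = 1.381e-23 * 1744.2 = 2.409e-20
Step 3: <E> = 4 * 2.409e-20 = 9.635e-20 J

9.635e-20


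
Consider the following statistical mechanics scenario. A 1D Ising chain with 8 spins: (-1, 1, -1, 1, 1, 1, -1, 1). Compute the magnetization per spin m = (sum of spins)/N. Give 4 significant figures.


Step 1: Count up spins (+1): 5, down spins (-1): 3
Step 2: Total magnetization M = 5 - 3 = 2
Step 3: m = M/N = 2/8 = 0.25

0.25


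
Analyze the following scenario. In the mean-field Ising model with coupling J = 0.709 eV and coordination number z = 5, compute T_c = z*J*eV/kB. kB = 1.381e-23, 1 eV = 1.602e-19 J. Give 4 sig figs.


Step 1: z*J = 5*0.709 = 3.545 eV
Step 2: Convert to Joules: 3.545*1.602e-19 = 5.679e-19 J
Step 3: T_c = 5.679e-19 / 1.381e-23 = 4.112e+04 K

4.112e+04


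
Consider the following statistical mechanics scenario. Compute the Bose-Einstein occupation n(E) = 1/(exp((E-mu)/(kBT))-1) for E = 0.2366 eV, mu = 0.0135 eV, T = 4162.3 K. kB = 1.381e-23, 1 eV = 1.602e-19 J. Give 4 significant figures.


Step 1: (E - mu) = 0.2231 eV
Step 2: x = (E-mu)*eV/(kB*T) = 0.2231*1.602e-19/(1.381e-23*4162.3) = 0.6218
Step 3: exp(x) = 1.862
Step 4: n = 1/(exp(x)-1) = 1.16

1.16


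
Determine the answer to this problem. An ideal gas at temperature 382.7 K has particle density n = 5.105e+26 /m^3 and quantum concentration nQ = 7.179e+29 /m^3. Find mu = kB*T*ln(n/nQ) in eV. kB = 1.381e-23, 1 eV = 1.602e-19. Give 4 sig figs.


Step 1: n/nQ = 5.105e+26/7.179e+29 = 0.0007111
Step 2: ln(n/nQ) = -7.249
Step 3: mu = kB*T*ln(n/nQ) = 5.285e-21*-7.249 = -3.831e-20 J
Step 4: Convert to eV: -3.831e-20/1.602e-19 = -0.2391 eV

-0.2391


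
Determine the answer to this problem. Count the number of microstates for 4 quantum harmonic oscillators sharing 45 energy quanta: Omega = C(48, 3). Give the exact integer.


Step 1: Use binomial coefficient C(48, 3)
Step 2: Numerator = 48! / 45!
Step 3: Denominator = 3!
Step 4: Omega = 17296

17296


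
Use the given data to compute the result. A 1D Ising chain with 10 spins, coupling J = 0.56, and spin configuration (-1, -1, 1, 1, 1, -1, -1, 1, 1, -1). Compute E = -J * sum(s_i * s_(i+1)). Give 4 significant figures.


Step 1: Nearest-neighbor products: 1, -1, 1, 1, -1, 1, -1, 1, -1
Step 2: Sum of products = 1
Step 3: E = -0.56 * 1 = -0.56

-0.56


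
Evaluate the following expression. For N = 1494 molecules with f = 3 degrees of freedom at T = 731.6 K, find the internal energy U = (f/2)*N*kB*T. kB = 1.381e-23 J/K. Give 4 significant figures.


Step 1: f/2 = 3/2 = 1.5
Step 2: N*kB*T = 1494*1.381e-23*731.6 = 1.509e-17
Step 3: U = 1.5 * 1.509e-17 = 2.264e-17 J

2.264e-17


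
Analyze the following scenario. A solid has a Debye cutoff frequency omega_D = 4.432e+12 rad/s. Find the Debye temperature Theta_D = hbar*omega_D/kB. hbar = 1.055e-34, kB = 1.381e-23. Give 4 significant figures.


Step 1: hbar*omega_D = 1.055e-34 * 4.432e+12 = 4.676e-22 J
Step 2: Theta_D = 4.676e-22 / 1.381e-23
Step 3: Theta_D = 33.86 K

33.86


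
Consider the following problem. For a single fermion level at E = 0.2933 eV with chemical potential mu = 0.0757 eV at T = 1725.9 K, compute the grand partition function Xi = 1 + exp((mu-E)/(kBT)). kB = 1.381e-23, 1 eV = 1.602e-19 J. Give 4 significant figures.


Step 1: (mu - E) = 0.0757 - 0.2933 = -0.2176 eV
Step 2: x = (mu-E)*eV/(kB*T) = -0.2176*1.602e-19/(1.381e-23*1725.9) = -1.463
Step 3: exp(x) = 0.2316
Step 4: Xi = 1 + 0.2316 = 1.232

1.232


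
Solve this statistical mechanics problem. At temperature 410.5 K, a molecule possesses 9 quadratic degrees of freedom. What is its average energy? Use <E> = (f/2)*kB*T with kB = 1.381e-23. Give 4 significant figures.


Step 1: f/2 = 9/2 = 4.5
Step 2: kB*T = 1.381e-23 * 410.5 = 5.669e-21
Step 3: <E> = 4.5 * 5.669e-21 = 2.551e-20 J

2.551e-20


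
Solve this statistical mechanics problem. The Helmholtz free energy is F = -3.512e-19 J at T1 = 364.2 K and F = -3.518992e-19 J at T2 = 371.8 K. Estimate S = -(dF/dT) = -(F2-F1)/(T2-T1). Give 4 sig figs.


Step 1: dF = F2 - F1 = -3.518992e-19 - (-3.512e-19) = -6.992e-22 J
Step 2: dT = T2 - T1 = 371.8 - 364.2 = 7.6 K
Step 3: S = -dF/dT = -(-6.992e-22)/7.6 = 9.2e-23 J/K

9.2e-23


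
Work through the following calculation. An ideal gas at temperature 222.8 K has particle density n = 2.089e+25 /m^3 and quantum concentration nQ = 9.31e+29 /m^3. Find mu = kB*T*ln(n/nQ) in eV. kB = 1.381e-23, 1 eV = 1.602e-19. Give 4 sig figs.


Step 1: n/nQ = 2.089e+25/9.31e+29 = 2.244e-05
Step 2: ln(n/nQ) = -10.7
Step 3: mu = kB*T*ln(n/nQ) = 3.077e-21*-10.7 = -3.294e-20 J
Step 4: Convert to eV: -3.294e-20/1.602e-19 = -0.2056 eV

-0.2056


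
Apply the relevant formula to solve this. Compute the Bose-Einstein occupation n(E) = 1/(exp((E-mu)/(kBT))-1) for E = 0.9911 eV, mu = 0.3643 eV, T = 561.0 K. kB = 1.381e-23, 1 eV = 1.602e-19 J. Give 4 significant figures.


Step 1: (E - mu) = 0.6268 eV
Step 2: x = (E-mu)*eV/(kB*T) = 0.6268*1.602e-19/(1.381e-23*561.0) = 12.96
Step 3: exp(x) = 4.254e+05
Step 4: n = 1/(exp(x)-1) = 2.35e-06

2.35e-06


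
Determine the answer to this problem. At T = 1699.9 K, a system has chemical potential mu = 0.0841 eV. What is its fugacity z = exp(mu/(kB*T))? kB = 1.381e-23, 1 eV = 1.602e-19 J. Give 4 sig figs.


Step 1: Convert mu to Joules: 0.0841*1.602e-19 = 1.347e-20 J
Step 2: kB*T = 1.381e-23*1699.9 = 2.348e-20 J
Step 3: mu/(kB*T) = 0.5739
Step 4: z = exp(0.5739) = 1.775

1.775


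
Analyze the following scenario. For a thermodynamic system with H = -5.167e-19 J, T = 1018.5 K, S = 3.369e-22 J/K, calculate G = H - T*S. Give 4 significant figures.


Step 1: T*S = 1018.5 * 3.369e-22 = 3.431e-19 J
Step 2: G = H - T*S = -5.167e-19 - 3.431e-19
Step 3: G = -8.598e-19 J

-8.598e-19


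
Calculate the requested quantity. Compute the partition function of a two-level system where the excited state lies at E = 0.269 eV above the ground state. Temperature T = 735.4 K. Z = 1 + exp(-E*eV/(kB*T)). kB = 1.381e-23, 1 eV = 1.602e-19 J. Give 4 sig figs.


Step 1: Compute beta*E = E*eV/(kB*T) = 0.269*1.602e-19/(1.381e-23*735.4) = 4.243
Step 2: exp(-beta*E) = exp(-4.243) = 0.01436
Step 3: Z = 1 + 0.01436 = 1.014

1.014


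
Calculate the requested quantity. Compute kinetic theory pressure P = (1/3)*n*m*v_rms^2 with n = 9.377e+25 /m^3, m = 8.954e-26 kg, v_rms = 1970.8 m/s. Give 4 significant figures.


Step 1: v_rms^2 = 1970.8^2 = 3.884e+06
Step 2: n*m = 9.377e+25*8.954e-26 = 8.396
Step 3: P = (1/3)*8.396*3.884e+06 = 1.087e+07 Pa

1.087e+07


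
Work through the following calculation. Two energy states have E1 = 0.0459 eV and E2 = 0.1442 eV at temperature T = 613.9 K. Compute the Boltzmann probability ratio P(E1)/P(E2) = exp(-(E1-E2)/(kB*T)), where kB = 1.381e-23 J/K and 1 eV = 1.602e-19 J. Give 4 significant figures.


Step 1: Compute energy difference dE = E1 - E2 = 0.0459 - 0.1442 = -0.0983 eV
Step 2: Convert to Joules: dE_J = -0.0983 * 1.602e-19 = -1.575e-20 J
Step 3: Compute exponent = -dE_J / (kB * T) = -(-1.575e-20) / (1.381e-23 * 613.9) = 1.857
Step 4: P(E1)/P(E2) = exp(1.857) = 6.408

6.408


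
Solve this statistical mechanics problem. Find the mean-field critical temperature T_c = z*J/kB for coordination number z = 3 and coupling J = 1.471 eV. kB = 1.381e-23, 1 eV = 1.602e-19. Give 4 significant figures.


Step 1: z*J = 3*1.471 = 4.413 eV
Step 2: Convert to Joules: 4.413*1.602e-19 = 7.07e-19 J
Step 3: T_c = 7.07e-19 / 1.381e-23 = 5.119e+04 K

5.119e+04


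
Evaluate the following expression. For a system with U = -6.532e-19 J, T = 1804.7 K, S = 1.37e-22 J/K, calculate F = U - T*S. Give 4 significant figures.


Step 1: T*S = 1804.7 * 1.37e-22 = 2.472e-19 J
Step 2: F = U - T*S = -6.532e-19 - 2.472e-19
Step 3: F = -9.004e-19 J

-9.004e-19


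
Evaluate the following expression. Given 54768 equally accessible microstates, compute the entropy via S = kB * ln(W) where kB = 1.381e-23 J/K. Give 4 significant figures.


Step 1: ln(W) = ln(54768) = 10.91
Step 2: S = kB * ln(W) = 1.381e-23 * 10.91
Step 3: S = 1.507e-22 J/K

1.507e-22


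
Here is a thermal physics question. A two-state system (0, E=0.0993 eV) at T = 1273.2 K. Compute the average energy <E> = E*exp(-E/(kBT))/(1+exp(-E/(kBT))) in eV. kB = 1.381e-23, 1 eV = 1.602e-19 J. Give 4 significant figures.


Step 1: beta*E = 0.0993*1.602e-19/(1.381e-23*1273.2) = 0.9047
Step 2: exp(-beta*E) = 0.4046
Step 3: <E> = 0.0993*0.4046/(1+0.4046) = 0.02861 eV

0.02861


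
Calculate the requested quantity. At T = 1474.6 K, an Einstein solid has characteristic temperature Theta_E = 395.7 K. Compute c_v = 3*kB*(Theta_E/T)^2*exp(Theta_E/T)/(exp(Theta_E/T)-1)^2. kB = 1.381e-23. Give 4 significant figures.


Step 1: x = Theta_E/T = 395.7/1474.6 = 0.2683
Step 2: x^2 = 0.07201
Step 3: exp(x) = 1.308
Step 4: c_v = 3*1.381e-23*0.07201*1.308/(1.308-1)^2 = 4.118e-23

4.118e-23


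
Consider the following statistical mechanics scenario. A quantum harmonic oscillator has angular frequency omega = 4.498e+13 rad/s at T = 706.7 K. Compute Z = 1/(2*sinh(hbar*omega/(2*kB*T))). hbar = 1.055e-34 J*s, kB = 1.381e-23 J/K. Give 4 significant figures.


Step 1: Compute x = hbar*omega/(kB*T) = 1.055e-34*4.498e+13/(1.381e-23*706.7) = 0.4862
Step 2: x/2 = 0.2431
Step 3: sinh(x/2) = 0.2455
Step 4: Z = 1/(2*0.2455) = 2.037

2.037


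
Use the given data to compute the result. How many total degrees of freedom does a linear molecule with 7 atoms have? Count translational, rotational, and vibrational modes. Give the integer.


Step 1: Translational DOF = 3
Step 2: Rotational DOF (linear) = 2
Step 3: Vibrational DOF = 3*7 - 5 = 16
Step 4: Total = 3 + 2 + 16 = 21

21


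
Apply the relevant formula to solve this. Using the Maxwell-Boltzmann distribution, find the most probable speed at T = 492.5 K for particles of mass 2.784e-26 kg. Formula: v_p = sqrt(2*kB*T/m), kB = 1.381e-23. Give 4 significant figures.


Step 1: Numerator = 2*kB*T = 2*1.381e-23*492.5 = 1.36e-20
Step 2: Ratio = 1.36e-20 / 2.784e-26 = 4.886e+05
Step 3: v_p = sqrt(4.886e+05) = 699 m/s

699


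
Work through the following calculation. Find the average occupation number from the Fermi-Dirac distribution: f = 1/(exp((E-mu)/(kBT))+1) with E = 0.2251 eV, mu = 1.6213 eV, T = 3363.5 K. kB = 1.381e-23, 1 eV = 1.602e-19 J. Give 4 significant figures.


Step 1: (E - mu) = 0.2251 - 1.6213 = -1.396 eV
Step 2: Convert: (E-mu)*eV = -2.237e-19 J
Step 3: x = (E-mu)*eV/(kB*T) = -4.815
Step 4: f = 1/(exp(-4.815)+1) = 0.992

0.992


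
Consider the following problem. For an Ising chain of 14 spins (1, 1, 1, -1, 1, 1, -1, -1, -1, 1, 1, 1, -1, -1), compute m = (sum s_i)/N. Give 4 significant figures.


Step 1: Count up spins (+1): 8, down spins (-1): 6
Step 2: Total magnetization M = 8 - 6 = 2
Step 3: m = M/N = 2/14 = 0.1429

0.1429


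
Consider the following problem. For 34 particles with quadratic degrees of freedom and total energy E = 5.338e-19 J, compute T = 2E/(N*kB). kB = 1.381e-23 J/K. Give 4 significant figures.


Step 1: Numerator = 2*E = 2*5.338e-19 = 1.068e-18 J
Step 2: Denominator = N*kB = 34*1.381e-23 = 4.695e-22
Step 3: T = 1.068e-18 / 4.695e-22 = 2274 K

2274


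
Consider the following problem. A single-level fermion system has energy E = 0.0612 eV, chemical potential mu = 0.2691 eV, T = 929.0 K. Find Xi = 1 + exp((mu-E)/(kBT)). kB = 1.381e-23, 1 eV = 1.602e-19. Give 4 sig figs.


Step 1: (mu - E) = 0.2691 - 0.0612 = 0.2079 eV
Step 2: x = (mu-E)*eV/(kB*T) = 0.2079*1.602e-19/(1.381e-23*929.0) = 2.596
Step 3: exp(x) = 13.41
Step 4: Xi = 1 + 13.41 = 14.41

14.41


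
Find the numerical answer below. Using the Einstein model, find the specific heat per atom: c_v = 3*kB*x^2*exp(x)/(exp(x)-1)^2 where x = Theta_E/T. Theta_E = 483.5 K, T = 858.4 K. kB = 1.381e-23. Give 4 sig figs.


Step 1: x = Theta_E/T = 483.5/858.4 = 0.5633
Step 2: x^2 = 0.3173
Step 3: exp(x) = 1.756
Step 4: c_v = 3*1.381e-23*0.3173*1.756/(1.756-1)^2 = 4.035e-23

4.035e-23


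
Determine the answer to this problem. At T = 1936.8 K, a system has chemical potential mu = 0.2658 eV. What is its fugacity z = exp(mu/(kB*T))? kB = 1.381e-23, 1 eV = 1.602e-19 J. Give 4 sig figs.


Step 1: Convert mu to Joules: 0.2658*1.602e-19 = 4.258e-20 J
Step 2: kB*T = 1.381e-23*1936.8 = 2.675e-20 J
Step 3: mu/(kB*T) = 1.592
Step 4: z = exp(1.592) = 4.913

4.913


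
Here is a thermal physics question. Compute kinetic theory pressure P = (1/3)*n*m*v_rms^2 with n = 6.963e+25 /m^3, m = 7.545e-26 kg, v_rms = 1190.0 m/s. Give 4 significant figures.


Step 1: v_rms^2 = 1190.0^2 = 1.416e+06
Step 2: n*m = 6.963e+25*7.545e-26 = 5.254
Step 3: P = (1/3)*5.254*1.416e+06 = 2.48e+06 Pa

2.48e+06


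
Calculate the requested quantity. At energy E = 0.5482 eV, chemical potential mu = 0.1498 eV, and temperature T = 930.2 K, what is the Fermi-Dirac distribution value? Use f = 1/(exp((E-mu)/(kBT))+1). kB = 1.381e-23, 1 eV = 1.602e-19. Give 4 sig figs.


Step 1: (E - mu) = 0.5482 - 0.1498 = 0.3984 eV
Step 2: Convert: (E-mu)*eV = 6.382e-20 J
Step 3: x = (E-mu)*eV/(kB*T) = 4.968
Step 4: f = 1/(exp(4.968)+1) = 0.006907

0.006907


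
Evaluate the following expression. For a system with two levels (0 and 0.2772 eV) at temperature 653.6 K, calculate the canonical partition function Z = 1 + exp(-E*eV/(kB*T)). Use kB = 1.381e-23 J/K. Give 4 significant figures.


Step 1: Compute beta*E = E*eV/(kB*T) = 0.2772*1.602e-19/(1.381e-23*653.6) = 4.92
Step 2: exp(-beta*E) = exp(-4.92) = 0.0073
Step 3: Z = 1 + 0.0073 = 1.007

1.007


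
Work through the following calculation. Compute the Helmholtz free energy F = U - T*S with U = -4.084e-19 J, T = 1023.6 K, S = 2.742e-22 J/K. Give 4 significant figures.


Step 1: T*S = 1023.6 * 2.742e-22 = 2.807e-19 J
Step 2: F = U - T*S = -4.084e-19 - 2.807e-19
Step 3: F = -6.891e-19 J

-6.891e-19


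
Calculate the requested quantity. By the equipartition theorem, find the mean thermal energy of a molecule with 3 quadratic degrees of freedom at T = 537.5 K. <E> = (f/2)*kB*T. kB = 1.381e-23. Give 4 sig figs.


Step 1: f/2 = 3/2 = 1.5
Step 2: kB*T = 1.381e-23 * 537.5 = 7.423e-21
Step 3: <E> = 1.5 * 7.423e-21 = 1.113e-20 J

1.113e-20


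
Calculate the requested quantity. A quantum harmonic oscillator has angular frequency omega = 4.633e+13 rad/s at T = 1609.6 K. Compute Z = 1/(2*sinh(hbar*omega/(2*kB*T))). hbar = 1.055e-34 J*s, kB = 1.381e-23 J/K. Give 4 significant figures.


Step 1: Compute x = hbar*omega/(kB*T) = 1.055e-34*4.633e+13/(1.381e-23*1609.6) = 0.2199
Step 2: x/2 = 0.1099
Step 3: sinh(x/2) = 0.1102
Step 4: Z = 1/(2*0.1102) = 4.539

4.539
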